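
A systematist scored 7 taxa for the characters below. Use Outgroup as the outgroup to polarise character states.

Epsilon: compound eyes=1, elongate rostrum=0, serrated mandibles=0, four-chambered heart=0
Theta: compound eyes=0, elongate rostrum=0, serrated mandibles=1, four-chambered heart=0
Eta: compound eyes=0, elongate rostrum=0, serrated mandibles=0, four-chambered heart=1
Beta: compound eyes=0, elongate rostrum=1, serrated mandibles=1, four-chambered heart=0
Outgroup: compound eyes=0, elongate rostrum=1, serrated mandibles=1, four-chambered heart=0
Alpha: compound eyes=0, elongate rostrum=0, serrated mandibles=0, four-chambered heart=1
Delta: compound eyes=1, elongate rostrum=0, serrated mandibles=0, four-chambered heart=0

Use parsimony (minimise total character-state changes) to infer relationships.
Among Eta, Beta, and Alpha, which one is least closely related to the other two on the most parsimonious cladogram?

Beta

Character polarity is set by the outgroup: the derived state is whichever differs from the outgroup's state, so for elongate rostrum, serrated mandibles the derived state is '0', and for the remaining characters it is '1'.
compound eyes: derived state '1' in Delta and Epsilon only — synapomorphy for {Delta, Epsilon}.
elongate rostrum (derived state '0') is shared by Alpha, Delta, Epsilon, Eta, and Theta — a synapomorphy uniting that clade.
Only Alpha, Delta, Epsilon, and Eta show the derived state '0' for serrated mandibles, supporting them as a clade.
four-chambered heart (derived state '1') is shared by Alpha and Eta — a synapomorphy uniting that clade.
Most parsimonious ingroup topology: ((((Delta,Epsilon),(Alpha,Eta)),Theta),Beta).
Alpha and Eta share a more recent common ancestor with each other than either does with Beta, so Beta is the least closely related of the three.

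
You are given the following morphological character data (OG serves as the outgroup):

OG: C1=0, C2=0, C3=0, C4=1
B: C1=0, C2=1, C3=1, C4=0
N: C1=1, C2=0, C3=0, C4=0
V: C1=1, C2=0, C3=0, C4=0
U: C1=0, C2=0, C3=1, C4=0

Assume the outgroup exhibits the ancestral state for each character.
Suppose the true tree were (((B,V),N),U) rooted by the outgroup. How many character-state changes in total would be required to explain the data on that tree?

Map each character onto (((B,V),N),U) (rooted by OG) and count the minimum state changes it requires (Fitch parsimony):
C1: 2; C2: 1; C3: 2; C4: 1.
Total tree length = 6.

6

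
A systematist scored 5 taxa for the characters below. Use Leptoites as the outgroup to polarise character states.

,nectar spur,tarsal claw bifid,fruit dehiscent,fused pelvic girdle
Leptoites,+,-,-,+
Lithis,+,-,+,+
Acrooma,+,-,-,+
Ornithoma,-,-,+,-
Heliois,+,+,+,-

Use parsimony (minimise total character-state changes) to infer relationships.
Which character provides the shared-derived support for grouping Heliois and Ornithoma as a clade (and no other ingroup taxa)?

Character polarity is set by the outgroup: the derived state is whichever differs from the outgroup's state, so for nectar spur, fused pelvic girdle the derived state is '-', and for the remaining characters it is '+'.
nectar spur: derived state '-' in Ornithoma only — an autapomorphy, so it tells us nothing about relationships among taxa.
tarsal claw bifid (derived state '+') is unique to Heliois (autapomorphy; uninformative for grouping).
Only Heliois, Lithis, and Ornithoma show the derived state '+' for fruit dehiscent, supporting them as a clade.
fused pelvic girdle (derived state '-') is shared by Heliois and Ornithoma — a synapomorphy uniting that clade.
Most parsimonious ingroup topology: ((Lithis,(Ornithoma,Heliois)),Acrooma).
The clade {Heliois, Ornithoma} is supported by fused pelvic girdle: its derived state '-' occurs in exactly those taxa and in no other taxon (including the outgroup).

fused pelvic girdle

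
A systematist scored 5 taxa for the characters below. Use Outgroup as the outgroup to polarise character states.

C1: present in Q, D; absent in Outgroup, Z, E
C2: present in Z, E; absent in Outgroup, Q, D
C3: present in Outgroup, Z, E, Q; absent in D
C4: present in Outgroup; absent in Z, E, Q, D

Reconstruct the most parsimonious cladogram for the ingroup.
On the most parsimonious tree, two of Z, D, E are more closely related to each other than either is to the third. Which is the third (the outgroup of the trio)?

D

Character polarity is set by the outgroup: the derived state is whichever differs from the outgroup's state, so for C3, C4 the derived state is 'absent', and for the remaining characters it is 'present'.
C1 (derived state 'present') is shared by D and Q — a synapomorphy uniting that clade.
C2: derived state 'present' in E and Z only — synapomorphy for {E, Z}.
C3: derived state 'absent' in D only — an autapomorphy, so it tells us nothing about relationships among taxa.
All ingroup taxa share the derived state 'absent' for C4; it defines the ingroup but does not resolve relationships within it.
Most parsimonious ingroup topology: ((Z,E),(Q,D)).
E and Z share a more recent common ancestor with each other than either does with D, so D is the least closely related of the three.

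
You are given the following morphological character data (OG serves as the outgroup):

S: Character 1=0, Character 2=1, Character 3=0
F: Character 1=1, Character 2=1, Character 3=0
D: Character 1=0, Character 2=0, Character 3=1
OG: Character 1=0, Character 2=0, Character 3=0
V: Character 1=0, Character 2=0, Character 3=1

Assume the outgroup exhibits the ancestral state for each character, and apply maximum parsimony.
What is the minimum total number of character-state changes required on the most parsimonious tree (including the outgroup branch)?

3

The outgroup has state '0' for every character, so '1' is the derived state throughout.
Character 1 (derived state '1') is unique to F (autapomorphy; uninformative for grouping).
Character 2: derived state '1' in F and S only — synapomorphy for {F, S}.
Character 3: derived state '1' in D and V only — synapomorphy for {D, V}.
Most parsimonious ingroup topology: ((D,V),(S,F)).
Changes per character on this tree: Character 1: 1; Character 2: 1; Character 3: 1.
Total = 3.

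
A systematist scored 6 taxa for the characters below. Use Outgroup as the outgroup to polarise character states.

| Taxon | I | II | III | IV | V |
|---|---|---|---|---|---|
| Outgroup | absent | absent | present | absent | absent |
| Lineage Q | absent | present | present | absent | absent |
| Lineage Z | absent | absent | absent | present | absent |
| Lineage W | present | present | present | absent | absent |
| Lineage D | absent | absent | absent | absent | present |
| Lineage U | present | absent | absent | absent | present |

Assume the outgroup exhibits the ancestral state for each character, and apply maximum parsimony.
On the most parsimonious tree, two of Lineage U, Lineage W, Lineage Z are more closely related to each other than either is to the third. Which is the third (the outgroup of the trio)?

Character polarity is set by the outgroup: the derived state is whichever differs from the outgroup's state, so for III the derived state is 'absent', and for the remaining characters it is 'present'.
I groups Lineage U and Lineage W, which is incompatible with the clades supported by the remaining characters; treating it as convergent (homoplasy) costs fewer steps than any alternative tree.
Only Lineage Q and Lineage W show the derived state 'present' for II, supporting them as a clade.
III: derived state 'absent' in Lineage D, Lineage U, and Lineage Z only — synapomorphy for {Lineage D, Lineage U, Lineage Z}.
IV: derived state 'present' in Lineage Z only — an autapomorphy, so it tells us nothing about relationships among taxa.
Only Lineage D and Lineage U show the derived state 'present' for V, supporting them as a clade.
Most parsimonious ingroup topology: ((Lineage Q,Lineage W),(Lineage Z,(Lineage D,Lineage U))).
Lineage U and Lineage Z share a more recent common ancestor with each other than either does with Lineage W, so Lineage W is the least closely related of the three.

Lineage W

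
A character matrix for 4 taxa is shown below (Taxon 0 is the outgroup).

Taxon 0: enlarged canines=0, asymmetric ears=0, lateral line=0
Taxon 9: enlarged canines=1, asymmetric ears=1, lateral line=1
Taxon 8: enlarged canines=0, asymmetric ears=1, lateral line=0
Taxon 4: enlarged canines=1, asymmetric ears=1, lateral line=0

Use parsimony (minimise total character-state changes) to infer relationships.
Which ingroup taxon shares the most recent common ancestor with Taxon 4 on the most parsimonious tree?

Taxon 9

The outgroup has state '0' for every character, so '1' is the derived state throughout.
enlarged canines: derived state '1' in Taxon 4 and Taxon 9 only — synapomorphy for {Taxon 4, Taxon 9}.
All ingroup taxa share the derived state '1' for asymmetric ears; it defines the ingroup but does not resolve relationships within it.
lateral line (derived state '1') is unique to Taxon 9 (autapomorphy; uninformative for grouping).
Most parsimonious ingroup topology: ((Taxon 9,Taxon 4),Taxon 8).
Taxon 4 and Taxon 9 form a cherry on this tree, so they are sister taxa.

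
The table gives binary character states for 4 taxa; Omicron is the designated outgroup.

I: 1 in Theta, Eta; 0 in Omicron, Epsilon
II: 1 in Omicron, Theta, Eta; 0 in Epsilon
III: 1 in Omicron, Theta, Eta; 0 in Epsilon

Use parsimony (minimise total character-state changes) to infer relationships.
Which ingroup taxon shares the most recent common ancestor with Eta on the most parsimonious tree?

Character polarity is set by the outgroup: the derived state is whichever differs from the outgroup's state, so for II, III the derived state is '0', and for the remaining characters it is '1'.
I: derived state '1' in Eta and Theta only — synapomorphy for {Eta, Theta}.
II: derived state '0' in Epsilon only — an autapomorphy, so it tells us nothing about relationships among taxa.
III (derived state '0') is unique to Epsilon (autapomorphy; uninformative for grouping).
Most parsimonious ingroup topology: ((Theta,Eta),Epsilon).
Eta and Theta form a cherry on this tree, so they are sister taxa.

Theta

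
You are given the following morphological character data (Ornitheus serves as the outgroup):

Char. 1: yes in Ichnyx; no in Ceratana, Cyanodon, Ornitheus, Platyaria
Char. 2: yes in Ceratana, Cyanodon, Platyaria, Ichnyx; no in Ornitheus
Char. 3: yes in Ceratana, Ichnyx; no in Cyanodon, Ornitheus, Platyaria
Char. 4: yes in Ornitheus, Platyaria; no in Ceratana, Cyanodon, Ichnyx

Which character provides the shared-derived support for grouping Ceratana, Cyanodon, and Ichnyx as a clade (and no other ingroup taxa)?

Character polarity is set by the outgroup: the derived state is whichever differs from the outgroup's state, so for Char. 4 the derived state is 'no', and for the remaining characters it is 'yes'.
Char. 1: derived state 'yes' in Ichnyx only — an autapomorphy, so it tells us nothing about relationships among taxa.
Char. 2 (derived state 'yes') is shared by all ingroup taxa — unites the whole ingroup.
Only Ceratana and Ichnyx show the derived state 'yes' for Char. 3, supporting them as a clade.
Only Ceratana, Cyanodon, and Ichnyx show the derived state 'no' for Char. 4, supporting them as a clade.
Most parsimonious ingroup topology: (((Ceratana,Ichnyx),Cyanodon),Platyaria).
The clade {Ceratana, Cyanodon, Ichnyx} is supported by Char. 4: its derived state 'no' occurs in exactly those taxa and in no other taxon (including the outgroup).

Char. 4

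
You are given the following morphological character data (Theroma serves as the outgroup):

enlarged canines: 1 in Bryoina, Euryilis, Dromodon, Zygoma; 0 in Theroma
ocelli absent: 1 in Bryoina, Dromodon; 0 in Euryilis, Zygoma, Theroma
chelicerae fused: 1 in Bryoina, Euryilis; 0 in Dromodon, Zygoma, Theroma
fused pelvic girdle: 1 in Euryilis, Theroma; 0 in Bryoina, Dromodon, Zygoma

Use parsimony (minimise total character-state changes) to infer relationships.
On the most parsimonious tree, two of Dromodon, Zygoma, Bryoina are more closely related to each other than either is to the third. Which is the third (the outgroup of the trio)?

Character polarity is set by the outgroup: the derived state is whichever differs from the outgroup's state, so for fused pelvic girdle the derived state is '0', and for the remaining characters it is '1'.
All ingroup taxa share the derived state '1' for enlarged canines; it defines the ingroup but does not resolve relationships within it.
ocelli absent: derived state '1' in Bryoina and Dromodon only — synapomorphy for {Bryoina, Dromodon}.
chelicerae fused (state '1') occurs in Bryoina and Euryilis but conflicts with the nesting implied by the other characters — most parsimoniously interpreted as homoplasy.
Only Bryoina, Dromodon, and Zygoma show the derived state '0' for fused pelvic girdle, supporting them as a clade.
Most parsimonious ingroup topology: (((Dromodon,Bryoina),Zygoma),Euryilis).
Bryoina and Dromodon share a more recent common ancestor with each other than either does with Zygoma, so Zygoma is the least closely related of the three.

Zygoma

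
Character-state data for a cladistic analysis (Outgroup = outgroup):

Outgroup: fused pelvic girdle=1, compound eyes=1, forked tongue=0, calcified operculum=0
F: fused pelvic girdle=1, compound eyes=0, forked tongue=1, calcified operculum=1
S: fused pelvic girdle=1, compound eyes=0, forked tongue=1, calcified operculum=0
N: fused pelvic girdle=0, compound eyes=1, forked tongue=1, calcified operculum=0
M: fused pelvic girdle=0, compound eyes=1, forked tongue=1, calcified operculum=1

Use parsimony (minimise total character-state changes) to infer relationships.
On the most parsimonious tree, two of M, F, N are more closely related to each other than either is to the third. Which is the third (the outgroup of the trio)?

F

Character polarity is set by the outgroup: the derived state is whichever differs from the outgroup's state, so for fused pelvic girdle, compound eyes the derived state is '0', and for the remaining characters it is '1'.
Only M and N show the derived state '0' for fused pelvic girdle, supporting them as a clade.
Only F and S show the derived state '0' for compound eyes, supporting them as a clade.
forked tongue (derived state '1') is shared by all ingroup taxa — unites the whole ingroup.
calcified operculum groups F and M, which is incompatible with the clades supported by the remaining characters; treating it as convergent (homoplasy) costs fewer steps than any alternative tree.
Most parsimonious ingroup topology: ((F,S),(N,M)).
M and N share a more recent common ancestor with each other than either does with F, so F is the least closely related of the three.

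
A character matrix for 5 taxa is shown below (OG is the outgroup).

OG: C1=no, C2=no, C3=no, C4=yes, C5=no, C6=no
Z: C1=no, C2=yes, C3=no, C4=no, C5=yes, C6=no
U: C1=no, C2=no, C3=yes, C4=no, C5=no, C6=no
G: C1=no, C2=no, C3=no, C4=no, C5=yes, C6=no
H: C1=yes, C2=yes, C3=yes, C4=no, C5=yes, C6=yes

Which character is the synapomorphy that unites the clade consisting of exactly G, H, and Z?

Character polarity is set by the outgroup: the derived state is whichever differs from the outgroup's state, so for C4 the derived state is 'no', and for the remaining characters it is 'yes'.
C1: derived state 'yes' in H only — an autapomorphy, so it tells us nothing about relationships among taxa.
C2: derived state 'yes' in H and Z only — synapomorphy for {H, Z}.
C3 (state 'yes') occurs in H and U but conflicts with the nesting implied by the other characters — most parsimoniously interpreted as homoplasy.
All ingroup taxa share the derived state 'no' for C4; it defines the ingroup but does not resolve relationships within it.
C5: derived state 'yes' in G, H, and Z only — synapomorphy for {G, H, Z}.
C6 (derived state 'yes') is unique to H (autapomorphy; uninformative for grouping).
Most parsimonious ingroup topology: (((Z,H),G),U).
The clade {G, H, Z} is supported by C5: its derived state 'yes' occurs in exactly those taxa and in no other taxon (including the outgroup).

C5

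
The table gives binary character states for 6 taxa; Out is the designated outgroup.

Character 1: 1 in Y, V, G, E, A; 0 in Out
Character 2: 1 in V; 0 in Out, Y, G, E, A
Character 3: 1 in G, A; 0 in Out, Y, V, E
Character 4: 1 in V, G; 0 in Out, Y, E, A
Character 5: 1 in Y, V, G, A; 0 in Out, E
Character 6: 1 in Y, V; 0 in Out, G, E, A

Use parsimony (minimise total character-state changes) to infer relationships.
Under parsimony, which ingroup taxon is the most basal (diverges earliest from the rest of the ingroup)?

The outgroup has state '0' for every character, so '1' is the derived state throughout.
Character 1 (derived state '1') is shared by all ingroup taxa — unites the whole ingroup.
Character 2 (derived state '1') is unique to V (autapomorphy; uninformative for grouping).
Character 3 (derived state '1') is shared by A and G — a synapomorphy uniting that clade.
Character 4 groups G and V, which is incompatible with the clades supported by the remaining characters; treating it as convergent (homoplasy) costs fewer steps than any alternative tree.
Character 5: derived state '1' in A, G, V, and Y only — synapomorphy for {A, G, V, Y}.
Only V and Y show the derived state '1' for Character 6, supporting them as a clade.
Most parsimonious ingroup topology: (((Y,V),(G,A)),E).
E is sister to the clade containing all other ingroup taxa, so it is the earliest-diverging (most basal) ingroup lineage.

E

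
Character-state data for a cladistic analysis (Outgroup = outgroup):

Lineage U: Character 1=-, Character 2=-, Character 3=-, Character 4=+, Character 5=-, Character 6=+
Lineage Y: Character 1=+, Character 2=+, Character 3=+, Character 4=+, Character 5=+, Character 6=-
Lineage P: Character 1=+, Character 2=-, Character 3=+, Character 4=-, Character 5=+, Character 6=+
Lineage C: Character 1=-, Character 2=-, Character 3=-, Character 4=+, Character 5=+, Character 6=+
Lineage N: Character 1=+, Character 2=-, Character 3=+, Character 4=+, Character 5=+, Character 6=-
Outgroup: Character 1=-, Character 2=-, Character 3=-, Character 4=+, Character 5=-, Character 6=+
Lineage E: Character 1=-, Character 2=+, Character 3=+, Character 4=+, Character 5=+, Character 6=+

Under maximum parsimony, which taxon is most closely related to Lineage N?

Character polarity is set by the outgroup: the derived state is whichever differs from the outgroup's state, so for Character 4, Character 6 the derived state is '-', and for the remaining characters it is '+'.
Character 1 (derived state '+') is shared by Lineage N, Lineage P, and Lineage Y — a synapomorphy uniting that clade.
Character 2 (state '+') occurs in Lineage E and Lineage Y but conflicts with the nesting implied by the other characters — most parsimoniously interpreted as homoplasy.
Only Lineage E, Lineage N, Lineage P, and Lineage Y show the derived state '+' for Character 3, supporting them as a clade.
Character 4 (derived state '-') is unique to Lineage P (autapomorphy; uninformative for grouping).
Character 5 (derived state '+') is shared by Lineage C, Lineage E, Lineage N, Lineage P, and Lineage Y — a synapomorphy uniting that clade.
Only Lineage N and Lineage Y show the derived state '-' for Character 6, supporting them as a clade.
Most parsimonious ingroup topology: (Lineage U,((((Lineage Y,Lineage N),Lineage P),Lineage E),Lineage C)).
Lineage N and Lineage Y form a cherry on this tree, so they are sister taxa.

Lineage Y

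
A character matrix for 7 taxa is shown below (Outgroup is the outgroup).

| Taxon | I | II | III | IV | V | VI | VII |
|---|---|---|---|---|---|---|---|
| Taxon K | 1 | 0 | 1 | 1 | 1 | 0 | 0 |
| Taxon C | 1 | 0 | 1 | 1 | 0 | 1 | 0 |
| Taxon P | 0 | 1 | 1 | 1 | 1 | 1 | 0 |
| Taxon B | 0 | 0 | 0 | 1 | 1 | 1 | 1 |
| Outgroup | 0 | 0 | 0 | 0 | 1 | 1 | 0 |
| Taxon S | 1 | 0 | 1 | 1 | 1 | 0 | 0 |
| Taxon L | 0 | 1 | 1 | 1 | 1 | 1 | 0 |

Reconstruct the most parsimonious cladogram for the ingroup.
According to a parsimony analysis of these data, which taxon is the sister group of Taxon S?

Character polarity is set by the outgroup: the derived state is whichever differs from the outgroup's state, so for V, VI the derived state is '0', and for the remaining characters it is '1'.
I (derived state '1') is shared by Taxon C, Taxon K, and Taxon S — a synapomorphy uniting that clade.
II: derived state '1' in Taxon L and Taxon P only — synapomorphy for {Taxon L, Taxon P}.
Only Taxon C, Taxon K, Taxon L, Taxon P, and Taxon S show the derived state '1' for III, supporting them as a clade.
All ingroup taxa share the derived state '1' for IV; it defines the ingroup but does not resolve relationships within it.
V: derived state '0' in Taxon C only — an autapomorphy, so it tells us nothing about relationships among taxa.
VI (derived state '0') is shared by Taxon K and Taxon S — a synapomorphy uniting that clade.
VII: derived state '1' in Taxon B only — an autapomorphy, so it tells us nothing about relationships among taxa.
Most parsimonious ingroup topology: (Taxon B,((Taxon C,(Taxon K,Taxon S)),(Taxon P,Taxon L))).
Taxon S and Taxon K form a cherry on this tree, so they are sister taxa.

Taxon K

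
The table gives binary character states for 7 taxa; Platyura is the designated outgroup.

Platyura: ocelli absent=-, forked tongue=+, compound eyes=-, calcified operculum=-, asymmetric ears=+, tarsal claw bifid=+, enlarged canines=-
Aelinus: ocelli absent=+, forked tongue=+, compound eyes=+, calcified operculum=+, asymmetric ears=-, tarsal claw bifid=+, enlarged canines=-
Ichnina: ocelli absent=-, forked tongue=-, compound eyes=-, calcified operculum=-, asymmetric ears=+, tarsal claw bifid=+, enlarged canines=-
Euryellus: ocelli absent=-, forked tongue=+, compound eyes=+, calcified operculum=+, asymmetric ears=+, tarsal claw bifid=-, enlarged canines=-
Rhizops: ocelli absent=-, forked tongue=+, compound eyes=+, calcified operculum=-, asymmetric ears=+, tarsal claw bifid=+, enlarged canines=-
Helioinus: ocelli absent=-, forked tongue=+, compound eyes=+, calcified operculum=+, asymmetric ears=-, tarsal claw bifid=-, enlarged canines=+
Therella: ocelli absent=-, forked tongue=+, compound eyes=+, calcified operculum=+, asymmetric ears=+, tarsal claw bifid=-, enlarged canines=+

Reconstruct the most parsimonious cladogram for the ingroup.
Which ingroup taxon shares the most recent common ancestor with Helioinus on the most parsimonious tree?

Therella

Character polarity is set by the outgroup: the derived state is whichever differs from the outgroup's state, so for forked tongue, asymmetric ears, tarsal claw bifid the derived state is '-', and for the remaining characters it is '+'.
ocelli absent (derived state '+') is unique to Aelinus (autapomorphy; uninformative for grouping).
forked tongue: derived state '-' in Ichnina only — an autapomorphy, so it tells us nothing about relationships among taxa.
Only Aelinus, Euryellus, Helioinus, Rhizops, and Therella show the derived state '+' for compound eyes, supporting them as a clade.
calcified operculum: derived state '+' in Aelinus, Euryellus, Helioinus, and Therella only — synapomorphy for {Aelinus, Euryellus, Helioinus, Therella}.
asymmetric ears (state '-') occurs in Aelinus and Helioinus but conflicts with the nesting implied by the other characters — most parsimoniously interpreted as homoplasy.
tarsal claw bifid: derived state '-' in Euryellus, Helioinus, and Therella only — synapomorphy for {Euryellus, Helioinus, Therella}.
enlarged canines: derived state '+' in Helioinus and Therella only — synapomorphy for {Helioinus, Therella}.
Most parsimonious ingroup topology: (((Aelinus,(Euryellus,(Helioinus,Therella))),Rhizops),Ichnina).
Helioinus and Therella form a cherry on this tree, so they are sister taxa.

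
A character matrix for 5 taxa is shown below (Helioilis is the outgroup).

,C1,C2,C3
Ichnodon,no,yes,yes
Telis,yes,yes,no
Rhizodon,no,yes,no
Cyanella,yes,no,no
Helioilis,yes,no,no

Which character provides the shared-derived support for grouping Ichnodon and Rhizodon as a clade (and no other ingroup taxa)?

C1

Character polarity is set by the outgroup: the derived state is whichever differs from the outgroup's state, so for C1 the derived state is 'no', and for the remaining characters it is 'yes'.
C1 (derived state 'no') is shared by Ichnodon and Rhizodon — a synapomorphy uniting that clade.
Only Ichnodon, Rhizodon, and Telis show the derived state 'yes' for C2, supporting them as a clade.
C3 (derived state 'yes') is unique to Ichnodon (autapomorphy; uninformative for grouping).
Most parsimonious ingroup topology: (((Rhizodon,Ichnodon),Telis),Cyanella).
The clade {Ichnodon, Rhizodon} is supported by C1: its derived state 'no' occurs in exactly those taxa and in no other taxon (including the outgroup).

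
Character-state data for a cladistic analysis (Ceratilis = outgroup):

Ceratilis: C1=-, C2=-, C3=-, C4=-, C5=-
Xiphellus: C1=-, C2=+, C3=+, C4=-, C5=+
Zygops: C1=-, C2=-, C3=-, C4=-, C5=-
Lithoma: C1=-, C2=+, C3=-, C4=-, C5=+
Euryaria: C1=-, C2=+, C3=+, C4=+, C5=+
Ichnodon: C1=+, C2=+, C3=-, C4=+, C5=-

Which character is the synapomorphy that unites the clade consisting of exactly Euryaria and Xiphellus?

C3

The outgroup has state '-' for every character, so '+' is the derived state throughout.
C1: derived state '+' in Ichnodon only — an autapomorphy, so it tells us nothing about relationships among taxa.
C2: derived state '+' in Euryaria, Ichnodon, Lithoma, and Xiphellus only — synapomorphy for {Euryaria, Ichnodon, Lithoma, Xiphellus}.
C3: derived state '+' in Euryaria and Xiphellus only — synapomorphy for {Euryaria, Xiphellus}.
C4 (state '+') occurs in Euryaria and Ichnodon but conflicts with the nesting implied by the other characters — most parsimoniously interpreted as homoplasy.
Only Euryaria, Lithoma, and Xiphellus show the derived state '+' for C5, supporting them as a clade.
Most parsimonious ingroup topology: ((((Xiphellus,Euryaria),Lithoma),Ichnodon),Zygops).
The clade {Euryaria, Xiphellus} is supported by C3: its derived state '+' occurs in exactly those taxa and in no other taxon (including the outgroup).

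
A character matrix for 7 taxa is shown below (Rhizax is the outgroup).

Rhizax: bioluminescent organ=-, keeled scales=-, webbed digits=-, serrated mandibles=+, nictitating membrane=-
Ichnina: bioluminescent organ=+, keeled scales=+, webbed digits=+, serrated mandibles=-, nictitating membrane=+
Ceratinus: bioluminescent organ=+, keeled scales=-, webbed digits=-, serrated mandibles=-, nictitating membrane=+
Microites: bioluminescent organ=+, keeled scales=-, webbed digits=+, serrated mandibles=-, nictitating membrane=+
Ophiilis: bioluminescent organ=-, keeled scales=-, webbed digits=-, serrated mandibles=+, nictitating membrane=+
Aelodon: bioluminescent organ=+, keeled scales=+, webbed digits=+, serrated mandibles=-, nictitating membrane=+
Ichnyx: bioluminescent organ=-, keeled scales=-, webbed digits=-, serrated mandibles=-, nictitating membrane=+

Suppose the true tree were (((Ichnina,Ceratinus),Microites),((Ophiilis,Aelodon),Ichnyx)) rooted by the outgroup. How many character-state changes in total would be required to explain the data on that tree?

Map each character onto (((Ichnina,Ceratinus),Microites),((Ophiilis,Aelodon),Ichnyx)) (rooted by Rhizax) and count the minimum state changes it requires (Fitch parsimony):
bioluminescent organ: 2; keeled scales: 2; webbed digits: 3; serrated mandibles: 2; nictitating membrane: 1.
Total tree length = 10.

10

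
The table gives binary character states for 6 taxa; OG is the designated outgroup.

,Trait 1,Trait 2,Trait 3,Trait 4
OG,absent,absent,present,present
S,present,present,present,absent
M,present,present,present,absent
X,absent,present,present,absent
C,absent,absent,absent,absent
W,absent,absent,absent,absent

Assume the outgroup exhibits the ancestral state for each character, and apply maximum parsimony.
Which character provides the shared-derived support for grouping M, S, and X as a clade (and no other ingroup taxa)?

Trait 2

Character polarity is set by the outgroup: the derived state is whichever differs from the outgroup's state, so for Trait 3, Trait 4 the derived state is 'absent', and for the remaining characters it is 'present'.
Trait 1: derived state 'present' in M and S only — synapomorphy for {M, S}.
Trait 2: derived state 'present' in M, S, and X only — synapomorphy for {M, S, X}.
Trait 3: derived state 'absent' in C and W only — synapomorphy for {C, W}.
All ingroup taxa share the derived state 'absent' for Trait 4; it defines the ingroup but does not resolve relationships within it.
Most parsimonious ingroup topology: (((S,M),X),(C,W)).
The clade {M, S, X} is supported by Trait 2: its derived state 'present' occurs in exactly those taxa and in no other taxon (including the outgroup).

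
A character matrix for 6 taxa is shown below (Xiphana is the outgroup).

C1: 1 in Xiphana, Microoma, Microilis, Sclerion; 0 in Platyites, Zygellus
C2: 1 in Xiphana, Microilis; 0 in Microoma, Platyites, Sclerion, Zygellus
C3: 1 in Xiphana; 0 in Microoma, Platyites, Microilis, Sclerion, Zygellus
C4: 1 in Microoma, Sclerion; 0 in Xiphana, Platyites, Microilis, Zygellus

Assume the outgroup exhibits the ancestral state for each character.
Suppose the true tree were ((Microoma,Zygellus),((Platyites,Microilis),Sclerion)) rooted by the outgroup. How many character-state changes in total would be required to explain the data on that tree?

Map each character onto ((Microoma,Zygellus),((Platyites,Microilis),Sclerion)) (rooted by Xiphana) and count the minimum state changes it requires (Fitch parsimony):
C1: 2; C2: 2; C3: 1; C4: 2.
Total tree length = 7.

7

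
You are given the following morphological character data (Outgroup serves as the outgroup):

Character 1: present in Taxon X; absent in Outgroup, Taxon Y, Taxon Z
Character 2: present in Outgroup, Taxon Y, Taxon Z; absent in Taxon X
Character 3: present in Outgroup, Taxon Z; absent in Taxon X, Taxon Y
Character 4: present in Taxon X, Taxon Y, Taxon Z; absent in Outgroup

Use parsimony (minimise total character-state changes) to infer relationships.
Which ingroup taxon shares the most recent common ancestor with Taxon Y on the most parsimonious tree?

Character polarity is set by the outgroup: the derived state is whichever differs from the outgroup's state, so for Character 2, Character 3 the derived state is 'absent', and for the remaining characters it is 'present'.
Character 1 (derived state 'present') is unique to Taxon X (autapomorphy; uninformative for grouping).
Character 2 (derived state 'absent') is unique to Taxon X (autapomorphy; uninformative for grouping).
Only Taxon X and Taxon Y show the derived state 'absent' for Character 3, supporting them as a clade.
All ingroup taxa share the derived state 'present' for Character 4; it defines the ingroup but does not resolve relationships within it.
Most parsimonious ingroup topology: ((Taxon X,Taxon Y),Taxon Z).
Taxon Y and Taxon X form a cherry on this tree, so they are sister taxa.

Taxon X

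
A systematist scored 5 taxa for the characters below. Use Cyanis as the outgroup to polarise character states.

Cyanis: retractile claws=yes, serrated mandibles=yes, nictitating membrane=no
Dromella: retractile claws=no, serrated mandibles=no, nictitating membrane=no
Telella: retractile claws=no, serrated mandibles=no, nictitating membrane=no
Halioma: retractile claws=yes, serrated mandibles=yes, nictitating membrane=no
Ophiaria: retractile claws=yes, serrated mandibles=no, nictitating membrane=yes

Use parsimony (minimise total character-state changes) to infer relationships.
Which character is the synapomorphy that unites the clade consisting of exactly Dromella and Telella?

Character polarity is set by the outgroup: the derived state is whichever differs from the outgroup's state, so for retractile claws, serrated mandibles the derived state is 'no', and for the remaining characters it is 'yes'.
retractile claws (derived state 'no') is shared by Dromella and Telella — a synapomorphy uniting that clade.
serrated mandibles (derived state 'no') is shared by Dromella, Ophiaria, and Telella — a synapomorphy uniting that clade.
nictitating membrane: derived state 'yes' in Ophiaria only — an autapomorphy, so it tells us nothing about relationships among taxa.
Most parsimonious ingroup topology: (((Dromella,Telella),Ophiaria),Halioma).
The clade {Dromella, Telella} is supported by retractile claws: its derived state 'no' occurs in exactly those taxa and in no other taxon (including the outgroup).

retractile claws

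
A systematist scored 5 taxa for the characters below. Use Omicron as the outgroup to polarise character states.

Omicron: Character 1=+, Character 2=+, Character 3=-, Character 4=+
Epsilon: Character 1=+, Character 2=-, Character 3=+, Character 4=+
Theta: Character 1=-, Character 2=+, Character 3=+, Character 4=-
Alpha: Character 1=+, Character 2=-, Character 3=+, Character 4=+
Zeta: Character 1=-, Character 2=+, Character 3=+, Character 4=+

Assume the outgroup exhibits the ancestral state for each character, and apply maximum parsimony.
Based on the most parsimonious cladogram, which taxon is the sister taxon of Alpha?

Epsilon

Character polarity is set by the outgroup: the derived state is whichever differs from the outgroup's state, so for Character 1, Character 2, Character 4 the derived state is '-', and for the remaining characters it is '+'.
Only Theta and Zeta show the derived state '-' for Character 1, supporting them as a clade.
Character 2 (derived state '-') is shared by Alpha and Epsilon — a synapomorphy uniting that clade.
All ingroup taxa share the derived state '+' for Character 3; it defines the ingroup but does not resolve relationships within it.
Character 4 (derived state '-') is unique to Theta (autapomorphy; uninformative for grouping).
Most parsimonious ingroup topology: ((Epsilon,Alpha),(Theta,Zeta)).
Alpha and Epsilon form a cherry on this tree, so they are sister taxa.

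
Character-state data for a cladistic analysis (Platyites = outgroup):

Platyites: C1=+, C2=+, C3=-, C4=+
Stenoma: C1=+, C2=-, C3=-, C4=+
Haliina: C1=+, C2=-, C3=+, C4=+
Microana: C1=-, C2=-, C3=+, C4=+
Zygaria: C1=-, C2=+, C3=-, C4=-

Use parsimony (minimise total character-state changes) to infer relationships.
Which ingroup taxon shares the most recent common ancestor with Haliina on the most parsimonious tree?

Microana

Character polarity is set by the outgroup: the derived state is whichever differs from the outgroup's state, so for C1, C2, C4 the derived state is '-', and for the remaining characters it is '+'.
C1 groups Microana and Zygaria, which is incompatible with the clades supported by the remaining characters; treating it as convergent (homoplasy) costs fewer steps than any alternative tree.
C2: derived state '-' in Haliina, Microana, and Stenoma only — synapomorphy for {Haliina, Microana, Stenoma}.
C3: derived state '+' in Haliina and Microana only — synapomorphy for {Haliina, Microana}.
C4: derived state '-' in Zygaria only — an autapomorphy, so it tells us nothing about relationships among taxa.
Most parsimonious ingroup topology: ((Stenoma,(Haliina,Microana)),Zygaria).
Haliina and Microana form a cherry on this tree, so they are sister taxa.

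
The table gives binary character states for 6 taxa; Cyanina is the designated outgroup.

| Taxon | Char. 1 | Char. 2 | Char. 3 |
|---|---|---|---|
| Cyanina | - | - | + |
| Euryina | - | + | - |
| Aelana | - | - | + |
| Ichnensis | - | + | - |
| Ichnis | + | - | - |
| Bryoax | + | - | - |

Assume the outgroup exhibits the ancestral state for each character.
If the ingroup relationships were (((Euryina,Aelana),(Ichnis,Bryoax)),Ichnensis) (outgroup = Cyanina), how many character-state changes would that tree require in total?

Map each character onto (((Euryina,Aelana),(Ichnis,Bryoax)),Ichnensis) (rooted by Cyanina) and count the minimum state changes it requires (Fitch parsimony):
Char. 1: 1; Char. 2: 2; Char. 3: 2.
Total tree length = 5.

5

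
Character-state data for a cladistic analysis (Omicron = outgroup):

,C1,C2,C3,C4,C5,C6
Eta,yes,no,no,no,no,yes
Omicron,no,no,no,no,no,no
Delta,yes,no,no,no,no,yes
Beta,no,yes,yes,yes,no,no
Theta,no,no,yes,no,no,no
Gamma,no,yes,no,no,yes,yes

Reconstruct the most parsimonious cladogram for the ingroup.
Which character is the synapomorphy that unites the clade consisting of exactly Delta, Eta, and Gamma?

C6

The outgroup has state 'no' for every character, so 'yes' is the derived state throughout.
C1: derived state 'yes' in Delta and Eta only — synapomorphy for {Delta, Eta}.
C2 (state 'yes') occurs in Beta and Gamma but conflicts with the nesting implied by the other characters — most parsimoniously interpreted as homoplasy.
C3: derived state 'yes' in Beta and Theta only — synapomorphy for {Beta, Theta}.
C4: derived state 'yes' in Beta only — an autapomorphy, so it tells us nothing about relationships among taxa.
C5 (derived state 'yes') is unique to Gamma (autapomorphy; uninformative for grouping).
Only Delta, Eta, and Gamma show the derived state 'yes' for C6, supporting them as a clade.
Most parsimonious ingroup topology: ((Theta,Beta),((Delta,Eta),Gamma)).
The clade {Delta, Eta, Gamma} is supported by C6: its derived state 'yes' occurs in exactly those taxa and in no other taxon (including the outgroup).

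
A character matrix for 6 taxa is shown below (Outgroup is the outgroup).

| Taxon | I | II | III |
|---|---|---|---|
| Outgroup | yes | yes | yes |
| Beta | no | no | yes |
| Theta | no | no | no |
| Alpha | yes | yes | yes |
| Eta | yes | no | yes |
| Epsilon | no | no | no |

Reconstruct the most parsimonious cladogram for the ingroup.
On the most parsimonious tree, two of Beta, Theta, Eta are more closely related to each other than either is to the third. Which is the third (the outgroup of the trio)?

The outgroup has state 'yes' for every character, so 'no' is the derived state throughout.
I (derived state 'no') is shared by Beta, Epsilon, and Theta — a synapomorphy uniting that clade.
II (derived state 'no') is shared by Beta, Epsilon, Eta, and Theta — a synapomorphy uniting that clade.
III (derived state 'no') is shared by Epsilon and Theta — a synapomorphy uniting that clade.
Most parsimonious ingroup topology: (((Beta,(Theta,Epsilon)),Eta),Alpha).
Theta and Beta share a more recent common ancestor with each other than either does with Eta, so Eta is the least closely related of the three.

Eta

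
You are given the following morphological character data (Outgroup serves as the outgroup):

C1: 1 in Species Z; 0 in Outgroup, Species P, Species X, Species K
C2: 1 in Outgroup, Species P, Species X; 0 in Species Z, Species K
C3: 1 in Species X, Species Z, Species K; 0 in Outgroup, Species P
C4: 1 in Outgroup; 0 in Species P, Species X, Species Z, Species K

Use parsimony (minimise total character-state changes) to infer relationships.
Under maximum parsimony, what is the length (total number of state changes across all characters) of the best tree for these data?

4

Character polarity is set by the outgroup: the derived state is whichever differs from the outgroup's state, so for C2, C4 the derived state is '0', and for the remaining characters it is '1'.
C1 (derived state '1') is unique to Species Z (autapomorphy; uninformative for grouping).
C2: derived state '0' in Species K and Species Z only — synapomorphy for {Species K, Species Z}.
Only Species K, Species X, and Species Z show the derived state '1' for C3, supporting them as a clade.
All ingroup taxa share the derived state '0' for C4; it defines the ingroup but does not resolve relationships within it.
Most parsimonious ingroup topology: (Species P,(Species X,(Species Z,Species K))).
Changes per character on this tree: C1: 1; C2: 1; C3: 1; C4: 1.
Total = 4.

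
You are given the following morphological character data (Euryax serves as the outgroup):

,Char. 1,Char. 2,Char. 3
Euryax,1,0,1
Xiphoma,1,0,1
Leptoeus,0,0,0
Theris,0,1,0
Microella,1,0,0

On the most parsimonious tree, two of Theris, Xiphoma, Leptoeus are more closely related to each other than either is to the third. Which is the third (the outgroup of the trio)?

Character polarity is set by the outgroup: the derived state is whichever differs from the outgroup's state, so for Char. 1, Char. 3 the derived state is '0', and for the remaining characters it is '1'.
Char. 1 (derived state '0') is shared by Leptoeus and Theris — a synapomorphy uniting that clade.
Char. 2: derived state '1' in Theris only — an autapomorphy, so it tells us nothing about relationships among taxa.
Only Leptoeus, Microella, and Theris show the derived state '0' for Char. 3, supporting them as a clade.
Most parsimonious ingroup topology: (Xiphoma,((Leptoeus,Theris),Microella)).
Leptoeus and Theris share a more recent common ancestor with each other than either does with Xiphoma, so Xiphoma is the least closely related of the three.

Xiphoma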